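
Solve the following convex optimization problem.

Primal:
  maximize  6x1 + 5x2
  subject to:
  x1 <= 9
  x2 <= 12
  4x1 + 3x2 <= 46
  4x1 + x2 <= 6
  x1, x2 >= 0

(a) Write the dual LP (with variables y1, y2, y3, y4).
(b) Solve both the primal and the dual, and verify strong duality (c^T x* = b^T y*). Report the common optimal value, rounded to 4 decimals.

The standard primal-dual pair for 'max c^T x s.t. A x <= b, x >= 0' is:
  Dual:  min b^T y  s.t.  A^T y >= c,  y >= 0.

So the dual LP is:
  minimize  9y1 + 12y2 + 46y3 + 6y4
  subject to:
    y1 + 4y3 + 4y4 >= 6
    y2 + 3y3 + y4 >= 5
    y1, y2, y3, y4 >= 0

Solving the primal: x* = (0, 6).
  primal value c^T x* = 30.
Solving the dual: y* = (0, 0, 0, 5).
  dual value b^T y* = 30.
Strong duality: c^T x* = b^T y*. Confirmed.

30


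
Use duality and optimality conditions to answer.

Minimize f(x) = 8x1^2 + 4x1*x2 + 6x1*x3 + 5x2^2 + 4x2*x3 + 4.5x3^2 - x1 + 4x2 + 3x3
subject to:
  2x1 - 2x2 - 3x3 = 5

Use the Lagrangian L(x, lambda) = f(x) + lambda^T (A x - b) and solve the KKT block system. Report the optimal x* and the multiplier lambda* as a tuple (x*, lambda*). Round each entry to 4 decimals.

Form the Lagrangian:
  L(x, lambda) = (1/2) x^T Q x + c^T x + lambda^T (A x - b)
Stationarity (grad_x L = 0): Q x + c + A^T lambda = 0.
Primal feasibility: A x = b.

This gives the KKT block system:
  [ Q   A^T ] [ x     ]   [-c ]
  [ A    0  ] [ lambda ] = [ b ]

Solving the linear system:
  x*      = (0.6541, -0.5148, -0.8875)
  lambda* = (-1.0406)
  f(x*)   = -0.0863

x* = (0.6541, -0.5148, -0.8875), lambda* = (-1.0406)


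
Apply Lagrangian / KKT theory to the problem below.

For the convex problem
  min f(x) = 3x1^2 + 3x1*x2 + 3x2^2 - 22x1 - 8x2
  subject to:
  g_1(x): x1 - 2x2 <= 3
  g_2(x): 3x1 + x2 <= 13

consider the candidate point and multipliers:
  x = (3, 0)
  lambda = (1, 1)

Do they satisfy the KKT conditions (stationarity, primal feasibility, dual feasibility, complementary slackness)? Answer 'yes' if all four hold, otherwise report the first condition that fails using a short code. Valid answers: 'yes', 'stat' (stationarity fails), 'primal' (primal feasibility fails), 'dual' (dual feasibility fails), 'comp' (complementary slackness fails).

Gradient of f: grad f(x) = Q x + c = (-4, 1)
Constraint values g_i(x) = a_i^T x - b_i:
  g_1((3, 0)) = 0
  g_2((3, 0)) = -4
Stationarity residual: grad f(x) + sum_i lambda_i a_i = (0, 0)
  -> stationarity OK
Primal feasibility (all g_i <= 0): OK
Dual feasibility (all lambda_i >= 0): OK
Complementary slackness (lambda_i * g_i(x) = 0 for all i): FAILS

Verdict: the first failing condition is complementary_slackness -> comp.

comp


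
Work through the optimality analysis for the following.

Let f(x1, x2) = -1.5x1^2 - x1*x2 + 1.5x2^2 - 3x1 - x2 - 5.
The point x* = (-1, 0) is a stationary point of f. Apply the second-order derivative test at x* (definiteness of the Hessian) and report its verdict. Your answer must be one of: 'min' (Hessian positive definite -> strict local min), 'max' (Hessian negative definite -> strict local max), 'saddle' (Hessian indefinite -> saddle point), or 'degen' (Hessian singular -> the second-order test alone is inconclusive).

Compute the Hessian H = grad^2 f:
  H = [[-3, -1], [-1, 3]]
Verify stationarity: grad f(x*) = H x* + g = (0, 0).
Eigenvalues of H: -3.1623, 3.1623.
Eigenvalues have mixed signs, so H is indefinite -> x* is a saddle point.

saddle


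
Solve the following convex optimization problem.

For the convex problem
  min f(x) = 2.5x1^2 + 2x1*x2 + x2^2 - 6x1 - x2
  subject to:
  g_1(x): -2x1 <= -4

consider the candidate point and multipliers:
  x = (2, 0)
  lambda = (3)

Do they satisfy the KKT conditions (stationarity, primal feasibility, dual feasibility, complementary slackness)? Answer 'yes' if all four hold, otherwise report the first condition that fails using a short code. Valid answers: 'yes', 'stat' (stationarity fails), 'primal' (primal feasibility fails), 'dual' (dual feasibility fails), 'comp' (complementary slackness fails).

Gradient of f: grad f(x) = Q x + c = (4, 3)
Constraint values g_i(x) = a_i^T x - b_i:
  g_1((2, 0)) = 0
Stationarity residual: grad f(x) + sum_i lambda_i a_i = (-2, 3)
  -> stationarity FAILS
Primal feasibility (all g_i <= 0): OK
Dual feasibility (all lambda_i >= 0): OK
Complementary slackness (lambda_i * g_i(x) = 0 for all i): OK

Verdict: the first failing condition is stationarity -> stat.

stat


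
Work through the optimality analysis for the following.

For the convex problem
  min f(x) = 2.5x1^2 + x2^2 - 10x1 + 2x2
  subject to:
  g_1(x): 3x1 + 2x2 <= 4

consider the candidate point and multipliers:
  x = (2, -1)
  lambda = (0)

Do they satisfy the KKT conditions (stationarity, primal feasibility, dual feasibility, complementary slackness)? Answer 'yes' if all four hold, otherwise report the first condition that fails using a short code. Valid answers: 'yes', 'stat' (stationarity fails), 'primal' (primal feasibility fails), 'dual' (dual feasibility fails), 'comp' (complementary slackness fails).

Gradient of f: grad f(x) = Q x + c = (0, 0)
Constraint values g_i(x) = a_i^T x - b_i:
  g_1((2, -1)) = 0
Stationarity residual: grad f(x) + sum_i lambda_i a_i = (0, 0)
  -> stationarity OK
Primal feasibility (all g_i <= 0): OK
Dual feasibility (all lambda_i >= 0): OK
Complementary slackness (lambda_i * g_i(x) = 0 for all i): OK

Verdict: yes, KKT holds.

yes


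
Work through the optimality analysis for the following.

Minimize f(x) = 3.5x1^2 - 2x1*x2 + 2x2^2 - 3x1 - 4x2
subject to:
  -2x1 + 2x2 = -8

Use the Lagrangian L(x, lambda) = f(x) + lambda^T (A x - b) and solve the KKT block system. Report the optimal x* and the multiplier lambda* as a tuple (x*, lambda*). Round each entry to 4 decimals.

Form the Lagrangian:
  L(x, lambda) = (1/2) x^T Q x + c^T x + lambda^T (A x - b)
Stationarity (grad_x L = 0): Q x + c + A^T lambda = 0.
Primal feasibility: A x = b.

This gives the KKT block system:
  [ Q   A^T ] [ x     ]   [-c ]
  [ A    0  ] [ lambda ] = [ b ]

Solving the linear system:
  x*      = (2.1429, -1.8571)
  lambda* = (7.8571)
  f(x*)   = 31.9286

x* = (2.1429, -1.8571), lambda* = (7.8571)


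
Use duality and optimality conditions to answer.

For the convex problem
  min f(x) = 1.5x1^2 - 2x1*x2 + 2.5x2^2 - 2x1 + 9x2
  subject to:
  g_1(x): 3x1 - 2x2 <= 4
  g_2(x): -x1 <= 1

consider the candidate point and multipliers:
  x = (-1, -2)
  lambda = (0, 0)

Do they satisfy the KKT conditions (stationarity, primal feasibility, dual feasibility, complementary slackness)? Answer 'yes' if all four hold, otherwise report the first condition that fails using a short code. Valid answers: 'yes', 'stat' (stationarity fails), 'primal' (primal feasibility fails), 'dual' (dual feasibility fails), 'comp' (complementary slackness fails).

Gradient of f: grad f(x) = Q x + c = (-1, 1)
Constraint values g_i(x) = a_i^T x - b_i:
  g_1((-1, -2)) = -3
  g_2((-1, -2)) = 0
Stationarity residual: grad f(x) + sum_i lambda_i a_i = (-1, 1)
  -> stationarity FAILS
Primal feasibility (all g_i <= 0): OK
Dual feasibility (all lambda_i >= 0): OK
Complementary slackness (lambda_i * g_i(x) = 0 for all i): OK

Verdict: the first failing condition is stationarity -> stat.

stat


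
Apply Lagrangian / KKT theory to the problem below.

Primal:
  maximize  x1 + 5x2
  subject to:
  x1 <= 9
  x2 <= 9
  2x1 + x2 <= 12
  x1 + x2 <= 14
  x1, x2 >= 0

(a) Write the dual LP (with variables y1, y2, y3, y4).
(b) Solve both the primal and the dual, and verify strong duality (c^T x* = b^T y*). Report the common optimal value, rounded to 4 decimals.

The standard primal-dual pair for 'max c^T x s.t. A x <= b, x >= 0' is:
  Dual:  min b^T y  s.t.  A^T y >= c,  y >= 0.

So the dual LP is:
  minimize  9y1 + 9y2 + 12y3 + 14y4
  subject to:
    y1 + 2y3 + y4 >= 1
    y2 + y3 + y4 >= 5
    y1, y2, y3, y4 >= 0

Solving the primal: x* = (1.5, 9).
  primal value c^T x* = 46.5.
Solving the dual: y* = (0, 4.5, 0.5, 0).
  dual value b^T y* = 46.5.
Strong duality: c^T x* = b^T y*. Confirmed.

46.5


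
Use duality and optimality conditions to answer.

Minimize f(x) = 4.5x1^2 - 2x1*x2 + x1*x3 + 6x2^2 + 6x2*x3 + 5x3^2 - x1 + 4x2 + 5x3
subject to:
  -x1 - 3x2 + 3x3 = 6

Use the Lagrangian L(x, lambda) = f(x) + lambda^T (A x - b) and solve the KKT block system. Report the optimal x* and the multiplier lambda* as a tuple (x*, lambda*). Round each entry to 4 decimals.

Form the Lagrangian:
  L(x, lambda) = (1/2) x^T Q x + c^T x + lambda^T (A x - b)
Stationarity (grad_x L = 0): Q x + c + A^T lambda = 0.
Primal feasibility: A x = b.

This gives the KKT block system:
  [ Q   A^T ] [ x     ]   [-c ]
  [ A    0  ] [ lambda ] = [ b ]

Solving the linear system:
  x*      = (-0.4017, -1.1547, 0.7114)
  lambda* = (-1.5948)
  f(x*)   = 4.4543

x* = (-0.4017, -1.1547, 0.7114), lambda* = (-1.5948)


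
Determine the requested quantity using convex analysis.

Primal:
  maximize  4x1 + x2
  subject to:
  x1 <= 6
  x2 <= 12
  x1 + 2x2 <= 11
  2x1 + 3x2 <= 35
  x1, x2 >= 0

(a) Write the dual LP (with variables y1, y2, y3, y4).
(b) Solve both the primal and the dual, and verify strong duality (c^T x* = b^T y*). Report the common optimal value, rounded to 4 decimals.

The standard primal-dual pair for 'max c^T x s.t. A x <= b, x >= 0' is:
  Dual:  min b^T y  s.t.  A^T y >= c,  y >= 0.

So the dual LP is:
  minimize  6y1 + 12y2 + 11y3 + 35y4
  subject to:
    y1 + y3 + 2y4 >= 4
    y2 + 2y3 + 3y4 >= 1
    y1, y2, y3, y4 >= 0

Solving the primal: x* = (6, 2.5).
  primal value c^T x* = 26.5.
Solving the dual: y* = (3.5, 0, 0.5, 0).
  dual value b^T y* = 26.5.
Strong duality: c^T x* = b^T y*. Confirmed.

26.5


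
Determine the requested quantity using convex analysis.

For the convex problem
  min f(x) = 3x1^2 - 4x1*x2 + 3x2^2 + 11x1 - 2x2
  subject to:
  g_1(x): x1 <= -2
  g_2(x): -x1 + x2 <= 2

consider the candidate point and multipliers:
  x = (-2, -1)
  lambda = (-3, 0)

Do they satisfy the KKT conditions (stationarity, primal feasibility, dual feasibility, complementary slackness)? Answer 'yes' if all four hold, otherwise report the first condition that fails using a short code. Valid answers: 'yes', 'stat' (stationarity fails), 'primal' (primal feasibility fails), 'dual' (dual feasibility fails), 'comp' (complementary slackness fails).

Gradient of f: grad f(x) = Q x + c = (3, 0)
Constraint values g_i(x) = a_i^T x - b_i:
  g_1((-2, -1)) = 0
  g_2((-2, -1)) = -1
Stationarity residual: grad f(x) + sum_i lambda_i a_i = (0, 0)
  -> stationarity OK
Primal feasibility (all g_i <= 0): OK
Dual feasibility (all lambda_i >= 0): FAILS
Complementary slackness (lambda_i * g_i(x) = 0 for all i): OK

Verdict: the first failing condition is dual_feasibility -> dual.

dual


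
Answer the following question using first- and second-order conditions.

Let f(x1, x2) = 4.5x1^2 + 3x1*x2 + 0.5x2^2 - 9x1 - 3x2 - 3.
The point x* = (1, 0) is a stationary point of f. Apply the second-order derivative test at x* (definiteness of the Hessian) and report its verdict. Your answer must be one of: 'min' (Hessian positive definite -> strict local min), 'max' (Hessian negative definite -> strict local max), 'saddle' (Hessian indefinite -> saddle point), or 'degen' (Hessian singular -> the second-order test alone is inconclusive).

Compute the Hessian H = grad^2 f:
  H = [[9, 3], [3, 1]]
Verify stationarity: grad f(x*) = H x* + g = (0, 0).
Eigenvalues of H: 0, 10.
H has a zero eigenvalue (singular; positive semidefinite but not definite), so H is neither positive definite, negative definite, nor indefinite. The second-order test alone is inconclusive -> degen.
(Indeed, f is constant along the null direction of H through x*, so x* is not a strict local extremum.)

degen


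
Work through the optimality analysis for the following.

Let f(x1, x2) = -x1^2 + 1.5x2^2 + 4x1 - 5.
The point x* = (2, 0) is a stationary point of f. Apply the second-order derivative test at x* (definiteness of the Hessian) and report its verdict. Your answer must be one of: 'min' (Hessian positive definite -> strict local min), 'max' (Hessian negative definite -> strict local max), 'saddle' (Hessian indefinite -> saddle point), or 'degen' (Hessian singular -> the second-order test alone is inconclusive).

Compute the Hessian H = grad^2 f:
  H = [[-2, 0], [0, 3]]
Verify stationarity: grad f(x*) = H x* + g = (0, 0).
Eigenvalues of H: -2, 3.
Eigenvalues have mixed signs, so H is indefinite -> x* is a saddle point.

saddle


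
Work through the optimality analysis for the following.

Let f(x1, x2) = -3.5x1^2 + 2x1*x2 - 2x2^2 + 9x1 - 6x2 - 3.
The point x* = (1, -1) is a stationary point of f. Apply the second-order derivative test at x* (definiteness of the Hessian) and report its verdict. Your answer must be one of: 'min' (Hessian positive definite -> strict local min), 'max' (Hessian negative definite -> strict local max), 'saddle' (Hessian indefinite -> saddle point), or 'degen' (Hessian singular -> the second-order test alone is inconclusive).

Compute the Hessian H = grad^2 f:
  H = [[-7, 2], [2, -4]]
Verify stationarity: grad f(x*) = H x* + g = (0, 0).
Eigenvalues of H: -8, -3.
Both eigenvalues < 0, so H is negative definite -> x* is a strict local max.

max


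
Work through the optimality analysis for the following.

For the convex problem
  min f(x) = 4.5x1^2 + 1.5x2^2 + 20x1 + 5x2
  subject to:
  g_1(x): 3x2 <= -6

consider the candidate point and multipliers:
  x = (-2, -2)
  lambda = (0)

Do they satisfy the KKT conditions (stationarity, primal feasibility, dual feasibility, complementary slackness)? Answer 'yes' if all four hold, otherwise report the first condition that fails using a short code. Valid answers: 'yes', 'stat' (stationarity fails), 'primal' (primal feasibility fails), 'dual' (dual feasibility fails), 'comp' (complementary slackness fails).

Gradient of f: grad f(x) = Q x + c = (2, -1)
Constraint values g_i(x) = a_i^T x - b_i:
  g_1((-2, -2)) = 0
Stationarity residual: grad f(x) + sum_i lambda_i a_i = (2, -1)
  -> stationarity FAILS
Primal feasibility (all g_i <= 0): OK
Dual feasibility (all lambda_i >= 0): OK
Complementary slackness (lambda_i * g_i(x) = 0 for all i): OK

Verdict: the first failing condition is stationarity -> stat.

stat


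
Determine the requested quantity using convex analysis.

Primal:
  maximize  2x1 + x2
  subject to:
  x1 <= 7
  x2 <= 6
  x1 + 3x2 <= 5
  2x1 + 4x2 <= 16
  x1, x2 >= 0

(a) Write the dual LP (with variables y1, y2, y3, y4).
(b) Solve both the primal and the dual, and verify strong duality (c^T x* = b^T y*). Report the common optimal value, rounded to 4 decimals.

The standard primal-dual pair for 'max c^T x s.t. A x <= b, x >= 0' is:
  Dual:  min b^T y  s.t.  A^T y >= c,  y >= 0.

So the dual LP is:
  minimize  7y1 + 6y2 + 5y3 + 16y4
  subject to:
    y1 + y3 + 2y4 >= 2
    y2 + 3y3 + 4y4 >= 1
    y1, y2, y3, y4 >= 0

Solving the primal: x* = (5, 0).
  primal value c^T x* = 10.
Solving the dual: y* = (0, 0, 2, 0).
  dual value b^T y* = 10.
Strong duality: c^T x* = b^T y*. Confirmed.

10


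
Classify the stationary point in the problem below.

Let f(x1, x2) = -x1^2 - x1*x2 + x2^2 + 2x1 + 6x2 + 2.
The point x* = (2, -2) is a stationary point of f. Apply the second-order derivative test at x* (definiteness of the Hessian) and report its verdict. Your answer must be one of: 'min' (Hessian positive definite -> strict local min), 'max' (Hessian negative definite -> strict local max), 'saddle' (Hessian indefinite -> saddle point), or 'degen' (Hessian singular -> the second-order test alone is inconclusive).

Compute the Hessian H = grad^2 f:
  H = [[-2, -1], [-1, 2]]
Verify stationarity: grad f(x*) = H x* + g = (0, 0).
Eigenvalues of H: -2.2361, 2.2361.
Eigenvalues have mixed signs, so H is indefinite -> x* is a saddle point.

saddle


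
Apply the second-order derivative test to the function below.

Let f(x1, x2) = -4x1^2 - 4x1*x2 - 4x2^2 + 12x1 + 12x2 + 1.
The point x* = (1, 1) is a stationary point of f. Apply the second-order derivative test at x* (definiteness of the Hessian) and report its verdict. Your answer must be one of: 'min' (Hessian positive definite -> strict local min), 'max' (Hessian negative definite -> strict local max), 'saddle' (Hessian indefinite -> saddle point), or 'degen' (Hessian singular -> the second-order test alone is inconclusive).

Compute the Hessian H = grad^2 f:
  H = [[-8, -4], [-4, -8]]
Verify stationarity: grad f(x*) = H x* + g = (0, 0).
Eigenvalues of H: -12, -4.
Both eigenvalues < 0, so H is negative definite -> x* is a strict local max.

max


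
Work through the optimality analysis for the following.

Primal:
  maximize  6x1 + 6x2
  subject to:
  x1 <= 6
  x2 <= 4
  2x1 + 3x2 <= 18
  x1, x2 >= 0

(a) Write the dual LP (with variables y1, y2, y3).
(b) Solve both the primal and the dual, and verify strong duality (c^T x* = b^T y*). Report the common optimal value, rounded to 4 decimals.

The standard primal-dual pair for 'max c^T x s.t. A x <= b, x >= 0' is:
  Dual:  min b^T y  s.t.  A^T y >= c,  y >= 0.

So the dual LP is:
  minimize  6y1 + 4y2 + 18y3
  subject to:
    y1 + 2y3 >= 6
    y2 + 3y3 >= 6
    y1, y2, y3 >= 0

Solving the primal: x* = (6, 2).
  primal value c^T x* = 48.
Solving the dual: y* = (2, 0, 2).
  dual value b^T y* = 48.
Strong duality: c^T x* = b^T y*. Confirmed.

48


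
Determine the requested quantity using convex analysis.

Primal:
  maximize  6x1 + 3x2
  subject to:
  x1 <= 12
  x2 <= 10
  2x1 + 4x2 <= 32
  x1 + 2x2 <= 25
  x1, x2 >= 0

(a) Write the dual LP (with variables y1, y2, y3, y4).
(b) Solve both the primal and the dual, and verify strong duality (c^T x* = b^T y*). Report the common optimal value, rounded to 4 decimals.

The standard primal-dual pair for 'max c^T x s.t. A x <= b, x >= 0' is:
  Dual:  min b^T y  s.t.  A^T y >= c,  y >= 0.

So the dual LP is:
  minimize  12y1 + 10y2 + 32y3 + 25y4
  subject to:
    y1 + 2y3 + y4 >= 6
    y2 + 4y3 + 2y4 >= 3
    y1, y2, y3, y4 >= 0

Solving the primal: x* = (12, 2).
  primal value c^T x* = 78.
Solving the dual: y* = (4.5, 0, 0.75, 0).
  dual value b^T y* = 78.
Strong duality: c^T x* = b^T y*. Confirmed.

78


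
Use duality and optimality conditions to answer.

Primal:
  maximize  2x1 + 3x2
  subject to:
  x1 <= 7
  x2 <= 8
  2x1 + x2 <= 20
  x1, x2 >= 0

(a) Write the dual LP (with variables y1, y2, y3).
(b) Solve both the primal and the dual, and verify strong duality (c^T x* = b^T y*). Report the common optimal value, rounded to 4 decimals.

The standard primal-dual pair for 'max c^T x s.t. A x <= b, x >= 0' is:
  Dual:  min b^T y  s.t.  A^T y >= c,  y >= 0.

So the dual LP is:
  minimize  7y1 + 8y2 + 20y3
  subject to:
    y1 + 2y3 >= 2
    y2 + y3 >= 3
    y1, y2, y3 >= 0

Solving the primal: x* = (6, 8).
  primal value c^T x* = 36.
Solving the dual: y* = (0, 2, 1).
  dual value b^T y* = 36.
Strong duality: c^T x* = b^T y*. Confirmed.

36


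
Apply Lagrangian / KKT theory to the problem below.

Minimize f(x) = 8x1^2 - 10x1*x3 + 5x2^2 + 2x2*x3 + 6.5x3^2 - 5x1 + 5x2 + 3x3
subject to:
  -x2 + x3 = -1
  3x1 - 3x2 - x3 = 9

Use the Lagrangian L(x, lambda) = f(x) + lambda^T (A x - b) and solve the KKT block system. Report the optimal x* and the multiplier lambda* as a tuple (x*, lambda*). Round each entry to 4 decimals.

Form the Lagrangian:
  L(x, lambda) = (1/2) x^T Q x + c^T x + lambda^T (A x - b)
Stationarity (grad_x L = 0): Q x + c + A^T lambda = 0.
Primal feasibility: A x = b.

This gives the KKT block system:
  [ Q   A^T ] [ x     ]   [-c ]
  [ A    0  ] [ lambda ] = [ b ]

Solving the linear system:
  x*      = (1.2819, -1.0386, -2.0386)
  lambda* = (26.4324, -11.9653)
  f(x*)   = 58.2008

x* = (1.2819, -1.0386, -2.0386), lambda* = (26.4324, -11.9653)


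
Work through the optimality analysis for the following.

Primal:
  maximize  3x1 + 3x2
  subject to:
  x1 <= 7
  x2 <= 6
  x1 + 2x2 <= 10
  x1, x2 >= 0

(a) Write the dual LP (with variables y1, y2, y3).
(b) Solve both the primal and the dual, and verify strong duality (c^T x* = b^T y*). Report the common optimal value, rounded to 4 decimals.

The standard primal-dual pair for 'max c^T x s.t. A x <= b, x >= 0' is:
  Dual:  min b^T y  s.t.  A^T y >= c,  y >= 0.

So the dual LP is:
  minimize  7y1 + 6y2 + 10y3
  subject to:
    y1 + y3 >= 3
    y2 + 2y3 >= 3
    y1, y2, y3 >= 0

Solving the primal: x* = (7, 1.5).
  primal value c^T x* = 25.5.
Solving the dual: y* = (1.5, 0, 1.5).
  dual value b^T y* = 25.5.
Strong duality: c^T x* = b^T y*. Confirmed.

25.5


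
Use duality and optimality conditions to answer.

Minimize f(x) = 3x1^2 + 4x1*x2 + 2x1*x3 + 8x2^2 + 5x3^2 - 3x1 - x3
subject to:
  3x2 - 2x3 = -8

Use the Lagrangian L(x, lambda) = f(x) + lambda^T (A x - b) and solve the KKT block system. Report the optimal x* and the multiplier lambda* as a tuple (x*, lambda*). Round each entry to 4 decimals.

Form the Lagrangian:
  L(x, lambda) = (1/2) x^T Q x + c^T x + lambda^T (A x - b)
Stationarity (grad_x L = 0): Q x + c + A^T lambda = 0.
Primal feasibility: A x = b.

This gives the KKT block system:
  [ Q   A^T ] [ x     ]   [-c ]
  [ A    0  ] [ lambda ] = [ b ]

Solving the linear system:
  x*      = (1.1923, -1.7363, 1.3956)
  lambda* = (7.6703)
  f(x*)   = 28.1951

x* = (1.1923, -1.7363, 1.3956), lambda* = (7.6703)


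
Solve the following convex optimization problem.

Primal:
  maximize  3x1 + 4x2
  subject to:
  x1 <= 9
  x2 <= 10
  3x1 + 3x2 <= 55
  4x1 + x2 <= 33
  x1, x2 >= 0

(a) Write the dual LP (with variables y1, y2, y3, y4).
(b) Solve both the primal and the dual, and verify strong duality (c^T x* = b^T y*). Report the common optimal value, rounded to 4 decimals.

The standard primal-dual pair for 'max c^T x s.t. A x <= b, x >= 0' is:
  Dual:  min b^T y  s.t.  A^T y >= c,  y >= 0.

So the dual LP is:
  minimize  9y1 + 10y2 + 55y3 + 33y4
  subject to:
    y1 + 3y3 + 4y4 >= 3
    y2 + 3y3 + y4 >= 4
    y1, y2, y3, y4 >= 0

Solving the primal: x* = (5.75, 10).
  primal value c^T x* = 57.25.
Solving the dual: y* = (0, 3.25, 0, 0.75).
  dual value b^T y* = 57.25.
Strong duality: c^T x* = b^T y*. Confirmed.

57.25


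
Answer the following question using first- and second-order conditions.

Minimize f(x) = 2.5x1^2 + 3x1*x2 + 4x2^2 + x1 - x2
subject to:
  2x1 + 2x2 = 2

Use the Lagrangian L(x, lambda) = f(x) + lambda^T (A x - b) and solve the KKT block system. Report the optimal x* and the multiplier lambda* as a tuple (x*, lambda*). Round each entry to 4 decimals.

Form the Lagrangian:
  L(x, lambda) = (1/2) x^T Q x + c^T x + lambda^T (A x - b)
Stationarity (grad_x L = 0): Q x + c + A^T lambda = 0.
Primal feasibility: A x = b.

This gives the KKT block system:
  [ Q   A^T ] [ x     ]   [-c ]
  [ A    0  ] [ lambda ] = [ b ]

Solving the linear system:
  x*      = (0.4286, 0.5714)
  lambda* = (-2.4286)
  f(x*)   = 2.3571

x* = (0.4286, 0.5714), lambda* = (-2.4286)


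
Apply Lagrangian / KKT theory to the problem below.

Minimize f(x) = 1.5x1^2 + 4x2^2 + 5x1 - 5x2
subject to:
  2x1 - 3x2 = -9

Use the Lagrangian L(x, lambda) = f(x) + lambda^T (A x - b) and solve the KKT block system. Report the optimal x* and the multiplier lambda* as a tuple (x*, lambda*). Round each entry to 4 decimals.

Form the Lagrangian:
  L(x, lambda) = (1/2) x^T Q x + c^T x + lambda^T (A x - b)
Stationarity (grad_x L = 0): Q x + c + A^T lambda = 0.
Primal feasibility: A x = b.

This gives the KKT block system:
  [ Q   A^T ] [ x     ]   [-c ]
  [ A    0  ] [ lambda ] = [ b ]

Solving the linear system:
  x*      = (-2.6949, 1.2034)
  lambda* = (1.5424)
  f(x*)   = -2.8051

x* = (-2.6949, 1.2034), lambda* = (1.5424)


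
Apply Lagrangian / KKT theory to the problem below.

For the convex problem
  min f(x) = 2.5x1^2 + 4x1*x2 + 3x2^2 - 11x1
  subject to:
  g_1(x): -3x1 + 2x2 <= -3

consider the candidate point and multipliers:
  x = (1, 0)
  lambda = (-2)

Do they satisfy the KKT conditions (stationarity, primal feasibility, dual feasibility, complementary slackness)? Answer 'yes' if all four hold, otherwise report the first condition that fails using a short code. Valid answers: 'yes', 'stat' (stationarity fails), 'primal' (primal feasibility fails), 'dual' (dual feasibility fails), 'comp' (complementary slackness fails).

Gradient of f: grad f(x) = Q x + c = (-6, 4)
Constraint values g_i(x) = a_i^T x - b_i:
  g_1((1, 0)) = 0
Stationarity residual: grad f(x) + sum_i lambda_i a_i = (0, 0)
  -> stationarity OK
Primal feasibility (all g_i <= 0): OK
Dual feasibility (all lambda_i >= 0): FAILS
Complementary slackness (lambda_i * g_i(x) = 0 for all i): OK

Verdict: the first failing condition is dual_feasibility -> dual.

dual


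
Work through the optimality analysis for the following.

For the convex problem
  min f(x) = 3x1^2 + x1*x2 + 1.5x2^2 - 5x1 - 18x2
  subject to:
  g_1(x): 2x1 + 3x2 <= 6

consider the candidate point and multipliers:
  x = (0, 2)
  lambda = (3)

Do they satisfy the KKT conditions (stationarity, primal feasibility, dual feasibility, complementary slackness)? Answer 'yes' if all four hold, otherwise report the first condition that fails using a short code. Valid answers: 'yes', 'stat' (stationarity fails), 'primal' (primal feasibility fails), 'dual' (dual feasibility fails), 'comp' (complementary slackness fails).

Gradient of f: grad f(x) = Q x + c = (-3, -12)
Constraint values g_i(x) = a_i^T x - b_i:
  g_1((0, 2)) = 0
Stationarity residual: grad f(x) + sum_i lambda_i a_i = (3, -3)
  -> stationarity FAILS
Primal feasibility (all g_i <= 0): OK
Dual feasibility (all lambda_i >= 0): OK
Complementary slackness (lambda_i * g_i(x) = 0 for all i): OK

Verdict: the first failing condition is stationarity -> stat.

stat


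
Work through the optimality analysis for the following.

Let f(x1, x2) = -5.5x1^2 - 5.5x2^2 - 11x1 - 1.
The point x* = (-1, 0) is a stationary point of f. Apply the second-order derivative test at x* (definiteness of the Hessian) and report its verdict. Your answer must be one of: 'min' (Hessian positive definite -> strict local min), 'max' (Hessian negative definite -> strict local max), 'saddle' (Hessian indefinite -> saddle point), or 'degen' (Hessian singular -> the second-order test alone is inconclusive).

Compute the Hessian H = grad^2 f:
  H = [[-11, 0], [0, -11]]
Verify stationarity: grad f(x*) = H x* + g = (0, 0).
Eigenvalues of H: -11, -11.
Both eigenvalues < 0, so H is negative definite -> x* is a strict local max.

max


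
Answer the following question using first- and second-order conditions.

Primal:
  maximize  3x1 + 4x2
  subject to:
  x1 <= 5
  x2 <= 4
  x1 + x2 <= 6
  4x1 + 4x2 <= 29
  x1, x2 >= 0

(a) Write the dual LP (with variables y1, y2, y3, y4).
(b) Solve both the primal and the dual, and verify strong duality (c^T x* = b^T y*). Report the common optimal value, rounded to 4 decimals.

The standard primal-dual pair for 'max c^T x s.t. A x <= b, x >= 0' is:
  Dual:  min b^T y  s.t.  A^T y >= c,  y >= 0.

So the dual LP is:
  minimize  5y1 + 4y2 + 6y3 + 29y4
  subject to:
    y1 + y3 + 4y4 >= 3
    y2 + y3 + 4y4 >= 4
    y1, y2, y3, y4 >= 0

Solving the primal: x* = (2, 4).
  primal value c^T x* = 22.
Solving the dual: y* = (0, 1, 3, 0).
  dual value b^T y* = 22.
Strong duality: c^T x* = b^T y*. Confirmed.

22


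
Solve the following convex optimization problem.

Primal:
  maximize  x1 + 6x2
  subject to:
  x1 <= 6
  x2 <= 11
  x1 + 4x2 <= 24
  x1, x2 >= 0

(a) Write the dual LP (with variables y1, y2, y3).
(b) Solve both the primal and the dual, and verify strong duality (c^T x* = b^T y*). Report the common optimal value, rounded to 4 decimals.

The standard primal-dual pair for 'max c^T x s.t. A x <= b, x >= 0' is:
  Dual:  min b^T y  s.t.  A^T y >= c,  y >= 0.

So the dual LP is:
  minimize  6y1 + 11y2 + 24y3
  subject to:
    y1 + y3 >= 1
    y2 + 4y3 >= 6
    y1, y2, y3 >= 0

Solving the primal: x* = (0, 6).
  primal value c^T x* = 36.
Solving the dual: y* = (0, 0, 1.5).
  dual value b^T y* = 36.
Strong duality: c^T x* = b^T y*. Confirmed.

36


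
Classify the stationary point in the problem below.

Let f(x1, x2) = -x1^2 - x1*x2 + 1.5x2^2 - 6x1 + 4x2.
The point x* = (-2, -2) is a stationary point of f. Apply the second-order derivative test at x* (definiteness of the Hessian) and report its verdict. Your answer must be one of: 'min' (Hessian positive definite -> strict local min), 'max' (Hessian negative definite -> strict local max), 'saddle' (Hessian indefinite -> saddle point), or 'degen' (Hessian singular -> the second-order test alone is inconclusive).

Compute the Hessian H = grad^2 f:
  H = [[-2, -1], [-1, 3]]
Verify stationarity: grad f(x*) = H x* + g = (0, 0).
Eigenvalues of H: -2.1926, 3.1926.
Eigenvalues have mixed signs, so H is indefinite -> x* is a saddle point.

saddle


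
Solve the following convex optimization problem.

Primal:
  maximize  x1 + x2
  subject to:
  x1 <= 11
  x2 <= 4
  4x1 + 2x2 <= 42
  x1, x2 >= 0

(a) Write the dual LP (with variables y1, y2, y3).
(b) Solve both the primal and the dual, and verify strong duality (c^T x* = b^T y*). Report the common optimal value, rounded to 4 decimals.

The standard primal-dual pair for 'max c^T x s.t. A x <= b, x >= 0' is:
  Dual:  min b^T y  s.t.  A^T y >= c,  y >= 0.

So the dual LP is:
  minimize  11y1 + 4y2 + 42y3
  subject to:
    y1 + 4y3 >= 1
    y2 + 2y3 >= 1
    y1, y2, y3 >= 0

Solving the primal: x* = (8.5, 4).
  primal value c^T x* = 12.5.
Solving the dual: y* = (0, 0.5, 0.25).
  dual value b^T y* = 12.5.
Strong duality: c^T x* = b^T y*. Confirmed.

12.5


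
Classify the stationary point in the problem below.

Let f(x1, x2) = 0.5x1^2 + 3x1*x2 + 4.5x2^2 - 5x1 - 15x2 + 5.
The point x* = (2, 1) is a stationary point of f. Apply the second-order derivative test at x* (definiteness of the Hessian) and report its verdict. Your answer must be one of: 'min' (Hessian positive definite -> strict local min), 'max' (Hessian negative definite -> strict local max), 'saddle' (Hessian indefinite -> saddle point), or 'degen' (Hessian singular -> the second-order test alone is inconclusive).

Compute the Hessian H = grad^2 f:
  H = [[1, 3], [3, 9]]
Verify stationarity: grad f(x*) = H x* + g = (0, 0).
Eigenvalues of H: 0, 10.
H has a zero eigenvalue (singular; positive semidefinite but not definite), so H is neither positive definite, negative definite, nor indefinite. The second-order test alone is inconclusive -> degen.
(Indeed, f is constant along the null direction of H through x*, so x* is not a strict local extremum.)

degen


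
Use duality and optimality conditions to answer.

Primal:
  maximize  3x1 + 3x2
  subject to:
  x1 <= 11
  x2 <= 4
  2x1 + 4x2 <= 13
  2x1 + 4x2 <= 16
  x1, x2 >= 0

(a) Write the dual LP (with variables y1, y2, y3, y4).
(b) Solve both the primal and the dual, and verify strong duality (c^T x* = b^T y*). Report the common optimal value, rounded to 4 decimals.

The standard primal-dual pair for 'max c^T x s.t. A x <= b, x >= 0' is:
  Dual:  min b^T y  s.t.  A^T y >= c,  y >= 0.

So the dual LP is:
  minimize  11y1 + 4y2 + 13y3 + 16y4
  subject to:
    y1 + 2y3 + 2y4 >= 3
    y2 + 4y3 + 4y4 >= 3
    y1, y2, y3, y4 >= 0

Solving the primal: x* = (6.5, 0).
  primal value c^T x* = 19.5.
Solving the dual: y* = (0, 0, 1.5, 0).
  dual value b^T y* = 19.5.
Strong duality: c^T x* = b^T y*. Confirmed.

19.5


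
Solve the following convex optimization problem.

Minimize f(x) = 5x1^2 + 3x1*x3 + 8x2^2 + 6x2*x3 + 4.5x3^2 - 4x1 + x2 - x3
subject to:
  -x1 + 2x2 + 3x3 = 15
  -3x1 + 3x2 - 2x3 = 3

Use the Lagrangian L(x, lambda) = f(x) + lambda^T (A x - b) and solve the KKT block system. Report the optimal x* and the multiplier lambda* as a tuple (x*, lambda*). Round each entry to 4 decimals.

Form the Lagrangian:
  L(x, lambda) = (1/2) x^T Q x + c^T x + lambda^T (A x - b)
Stationarity (grad_x L = 0): Q x + c + A^T lambda = 0.
Primal feasibility: A x = b.

This gives the KKT block system:
  [ Q   A^T ] [ x     ]   [-c ]
  [ A    0  ] [ lambda ] = [ b ]

Solving the linear system:
  x*      = (-2.8307, 0.6048, 3.6532)
  lambda* = (-11.2493, -3.3659)
  f(x*)   = 93.5556

x* = (-2.8307, 0.6048, 3.6532), lambda* = (-11.2493, -3.3659)


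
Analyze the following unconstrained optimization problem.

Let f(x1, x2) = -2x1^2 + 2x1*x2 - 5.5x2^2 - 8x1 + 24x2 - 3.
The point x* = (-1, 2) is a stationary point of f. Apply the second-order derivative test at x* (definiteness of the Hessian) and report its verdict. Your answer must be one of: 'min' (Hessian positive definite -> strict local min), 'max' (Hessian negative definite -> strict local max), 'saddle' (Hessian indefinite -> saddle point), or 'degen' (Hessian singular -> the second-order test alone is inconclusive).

Compute the Hessian H = grad^2 f:
  H = [[-4, 2], [2, -11]]
Verify stationarity: grad f(x*) = H x* + g = (0, 0).
Eigenvalues of H: -11.5311, -3.4689.
Both eigenvalues < 0, so H is negative definite -> x* is a strict local max.

max


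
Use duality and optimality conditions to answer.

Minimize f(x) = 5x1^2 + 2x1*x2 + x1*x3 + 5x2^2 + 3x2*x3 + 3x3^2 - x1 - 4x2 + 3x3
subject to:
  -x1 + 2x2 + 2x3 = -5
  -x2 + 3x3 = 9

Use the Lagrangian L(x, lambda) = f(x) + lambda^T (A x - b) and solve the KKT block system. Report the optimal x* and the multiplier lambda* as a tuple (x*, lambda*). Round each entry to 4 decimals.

Form the Lagrangian:
  L(x, lambda) = (1/2) x^T Q x + c^T x + lambda^T (A x - b)
Stationarity (grad_x L = 0): Q x + c + A^T lambda = 0.
Primal feasibility: A x = b.

This gives the KKT block system:
  [ Q   A^T ] [ x     ]   [-c ]
  [ A    0  ] [ lambda ] = [ b ]

Solving the linear system:
  x*      = (1.679, -3.4954, 1.8349)
  lambda* = (10.6339, -8.8233)
  f(x*)   = 75.1934

x* = (1.679, -3.4954, 1.8349), lambda* = (10.6339, -8.8233)


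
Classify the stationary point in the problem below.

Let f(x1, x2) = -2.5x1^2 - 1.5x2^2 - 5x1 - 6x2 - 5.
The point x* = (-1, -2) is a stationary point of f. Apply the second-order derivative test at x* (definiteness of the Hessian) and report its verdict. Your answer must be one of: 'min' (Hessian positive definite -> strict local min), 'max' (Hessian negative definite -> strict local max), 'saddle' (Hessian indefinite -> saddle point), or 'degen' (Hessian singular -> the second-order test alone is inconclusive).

Compute the Hessian H = grad^2 f:
  H = [[-5, 0], [0, -3]]
Verify stationarity: grad f(x*) = H x* + g = (0, 0).
Eigenvalues of H: -5, -3.
Both eigenvalues < 0, so H is negative definite -> x* is a strict local max.

max


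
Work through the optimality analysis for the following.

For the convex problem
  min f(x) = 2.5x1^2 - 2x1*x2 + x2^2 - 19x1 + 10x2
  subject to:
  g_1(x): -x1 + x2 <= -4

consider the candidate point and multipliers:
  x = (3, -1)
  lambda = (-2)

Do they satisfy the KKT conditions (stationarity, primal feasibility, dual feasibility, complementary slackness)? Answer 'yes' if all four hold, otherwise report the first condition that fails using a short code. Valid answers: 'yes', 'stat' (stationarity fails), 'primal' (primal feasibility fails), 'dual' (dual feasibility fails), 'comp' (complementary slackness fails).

Gradient of f: grad f(x) = Q x + c = (-2, 2)
Constraint values g_i(x) = a_i^T x - b_i:
  g_1((3, -1)) = 0
Stationarity residual: grad f(x) + sum_i lambda_i a_i = (0, 0)
  -> stationarity OK
Primal feasibility (all g_i <= 0): OK
Dual feasibility (all lambda_i >= 0): FAILS
Complementary slackness (lambda_i * g_i(x) = 0 for all i): OK

Verdict: the first failing condition is dual_feasibility -> dual.

dual


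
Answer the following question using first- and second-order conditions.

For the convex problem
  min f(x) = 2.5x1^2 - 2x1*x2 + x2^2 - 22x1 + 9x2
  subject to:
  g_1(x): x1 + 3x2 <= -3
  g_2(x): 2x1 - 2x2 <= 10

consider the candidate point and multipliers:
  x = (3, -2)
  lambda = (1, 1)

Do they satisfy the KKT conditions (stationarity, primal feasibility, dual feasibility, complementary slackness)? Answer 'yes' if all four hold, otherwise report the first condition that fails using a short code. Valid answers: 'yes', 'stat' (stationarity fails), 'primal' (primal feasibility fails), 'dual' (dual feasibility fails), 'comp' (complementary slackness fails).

Gradient of f: grad f(x) = Q x + c = (-3, -1)
Constraint values g_i(x) = a_i^T x - b_i:
  g_1((3, -2)) = 0
  g_2((3, -2)) = 0
Stationarity residual: grad f(x) + sum_i lambda_i a_i = (0, 0)
  -> stationarity OK
Primal feasibility (all g_i <= 0): OK
Dual feasibility (all lambda_i >= 0): OK
Complementary slackness (lambda_i * g_i(x) = 0 for all i): OK

Verdict: yes, KKT holds.

yes


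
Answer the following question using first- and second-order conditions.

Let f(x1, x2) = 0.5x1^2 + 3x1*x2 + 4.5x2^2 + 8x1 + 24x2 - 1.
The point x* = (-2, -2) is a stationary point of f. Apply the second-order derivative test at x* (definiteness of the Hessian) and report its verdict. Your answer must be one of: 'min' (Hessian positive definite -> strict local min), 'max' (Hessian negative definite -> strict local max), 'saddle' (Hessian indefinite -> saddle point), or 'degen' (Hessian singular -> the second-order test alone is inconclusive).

Compute the Hessian H = grad^2 f:
  H = [[1, 3], [3, 9]]
Verify stationarity: grad f(x*) = H x* + g = (0, 0).
Eigenvalues of H: 0, 10.
H has a zero eigenvalue (singular; positive semidefinite but not definite), so H is neither positive definite, negative definite, nor indefinite. The second-order test alone is inconclusive -> degen.
(Indeed, f is constant along the null direction of H through x*, so x* is not a strict local extremum.)

degen


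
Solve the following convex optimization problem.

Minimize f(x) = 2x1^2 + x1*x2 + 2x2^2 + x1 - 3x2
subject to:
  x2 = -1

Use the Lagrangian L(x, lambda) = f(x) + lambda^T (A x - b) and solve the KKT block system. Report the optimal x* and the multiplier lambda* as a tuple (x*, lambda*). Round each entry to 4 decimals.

Form the Lagrangian:
  L(x, lambda) = (1/2) x^T Q x + c^T x + lambda^T (A x - b)
Stationarity (grad_x L = 0): Q x + c + A^T lambda = 0.
Primal feasibility: A x = b.

This gives the KKT block system:
  [ Q   A^T ] [ x     ]   [-c ]
  [ A    0  ] [ lambda ] = [ b ]

Solving the linear system:
  x*      = (0, -1)
  lambda* = (7)
  f(x*)   = 5

x* = (0, -1), lambda* = (7)


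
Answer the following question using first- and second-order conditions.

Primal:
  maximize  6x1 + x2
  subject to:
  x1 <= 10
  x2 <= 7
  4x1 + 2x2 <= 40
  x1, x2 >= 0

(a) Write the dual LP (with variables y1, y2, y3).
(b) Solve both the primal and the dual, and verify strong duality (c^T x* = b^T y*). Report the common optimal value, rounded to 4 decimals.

The standard primal-dual pair for 'max c^T x s.t. A x <= b, x >= 0' is:
  Dual:  min b^T y  s.t.  A^T y >= c,  y >= 0.

So the dual LP is:
  minimize  10y1 + 7y2 + 40y3
  subject to:
    y1 + 4y3 >= 6
    y2 + 2y3 >= 1
    y1, y2, y3 >= 0

Solving the primal: x* = (10, 0).
  primal value c^T x* = 60.
Solving the dual: y* = (4, 0, 0.5).
  dual value b^T y* = 60.
Strong duality: c^T x* = b^T y*. Confirmed.

60


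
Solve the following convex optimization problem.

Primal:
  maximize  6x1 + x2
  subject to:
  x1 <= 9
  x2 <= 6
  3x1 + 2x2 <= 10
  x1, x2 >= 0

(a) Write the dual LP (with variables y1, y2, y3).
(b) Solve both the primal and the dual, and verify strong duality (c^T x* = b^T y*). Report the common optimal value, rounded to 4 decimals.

The standard primal-dual pair for 'max c^T x s.t. A x <= b, x >= 0' is:
  Dual:  min b^T y  s.t.  A^T y >= c,  y >= 0.

So the dual LP is:
  minimize  9y1 + 6y2 + 10y3
  subject to:
    y1 + 3y3 >= 6
    y2 + 2y3 >= 1
    y1, y2, y3 >= 0

Solving the primal: x* = (3.3333, 0).
  primal value c^T x* = 20.
Solving the dual: y* = (0, 0, 2).
  dual value b^T y* = 20.
Strong duality: c^T x* = b^T y*. Confirmed.

20


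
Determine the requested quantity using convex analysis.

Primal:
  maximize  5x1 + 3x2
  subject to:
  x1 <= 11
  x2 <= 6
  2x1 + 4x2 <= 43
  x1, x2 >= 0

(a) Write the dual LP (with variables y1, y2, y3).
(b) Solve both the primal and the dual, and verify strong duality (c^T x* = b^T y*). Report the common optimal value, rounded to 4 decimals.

The standard primal-dual pair for 'max c^T x s.t. A x <= b, x >= 0' is:
  Dual:  min b^T y  s.t.  A^T y >= c,  y >= 0.

So the dual LP is:
  minimize  11y1 + 6y2 + 43y3
  subject to:
    y1 + 2y3 >= 5
    y2 + 4y3 >= 3
    y1, y2, y3 >= 0

Solving the primal: x* = (11, 5.25).
  primal value c^T x* = 70.75.
Solving the dual: y* = (3.5, 0, 0.75).
  dual value b^T y* = 70.75.
Strong duality: c^T x* = b^T y*. Confirmed.

70.75
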